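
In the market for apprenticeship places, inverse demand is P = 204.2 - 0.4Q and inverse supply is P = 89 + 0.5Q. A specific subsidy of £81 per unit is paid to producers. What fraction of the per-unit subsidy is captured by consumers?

Pre-subsidy: 204.2 - 0.4Q = 89 + 0.5Q gives Q* = 128 and P* = 153.
With the subsidy, sellers receive Ps = Pb + 81 for each unit, where Pb is the price buyers pay.
On the curves, Pb = 204.2 - 0.4Q and Ps = 89 + 0.5Q; the wedge Ps − Pb = 81 gives 89 + 0.5Q − (204.2 - 0.4Q) = 81, so Q' = 218.
Then Pb = 204.2 − 0.4·218 = 117 and Ps = 89 + 0.5·218 = 198.
Buyers' price falls by P* − Pb = 153 − 117 = 36; sellers' price rises by Ps − P* = 198 − 153 = 45.
So consumers capture 36/81 = 4/9 of each unit of subsidy.

Consumer share = 4/9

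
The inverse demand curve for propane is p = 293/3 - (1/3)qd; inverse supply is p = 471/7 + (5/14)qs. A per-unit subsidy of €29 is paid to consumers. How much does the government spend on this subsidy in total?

Pre-subsidy: 293/3 - (1/3)q = 471/7 + (5/14)q gives q* = 44 and p* = 83.
With the rebate, buyers effectively pay pb = ps − 29, where ps is the price sellers receive.
On the curves, pb = 293/3 - (1/3)q and ps = 471/7 + (5/14)q; the wedge ps − pb = 29 gives 471/7 + (5/14)q − (293/3 - (1/3)q) = 29, so q' = 86.
Then pb = 293/3 − (1/3)·86 = 69 and ps = 471/7 + (5/14)·86 = 98.
Government outlay = subsidy × quantity = 29 × 86 = 2494.

Government cost = €2494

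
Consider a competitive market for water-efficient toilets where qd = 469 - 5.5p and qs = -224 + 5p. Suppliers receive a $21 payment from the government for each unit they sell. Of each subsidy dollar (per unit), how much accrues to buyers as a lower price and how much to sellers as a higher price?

Buyers gain $10 per unit; sellers gain $11 per unit

Pre-subsidy: 469 - 5.5p = -224 + 5p gives p* = 66, q* = 106.
With the subsidy, sellers receive ps = pb + 21 for each unit, where pb is the price buyers pay.
Supply in terms of pb becomes qs = -224 + 5(pb + 21) = -119 + 5pb. Setting this equal to demand: 469 - 5.5pb = -119 + 5pb, so pb = 56.
Sellers receive ps = 56 + 21 = 77; q' = 469 − 5.5·56 = 161.
Buyers' price falls by p* − pb = 66 − 56 = 10; sellers' price rises by ps − p* = 77 − 66 = 11.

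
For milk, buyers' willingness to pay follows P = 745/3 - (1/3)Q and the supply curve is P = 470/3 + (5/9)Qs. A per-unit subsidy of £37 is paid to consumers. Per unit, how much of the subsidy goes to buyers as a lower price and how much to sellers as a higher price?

Pre-subsidy: 745/3 - (1/3)Q = 470/3 + (5/9)Q gives Q* = 103.125 and P* = 5135/24.
With the rebate, buyers effectively pay Pb = Ps − 37, where Ps is the price sellers receive.
On the curves, Pb = 745/3 - (1/3)Q and Ps = 470/3 + (5/9)Q; the wedge Ps − Pb = 37 gives 470/3 + (5/9)Q − (745/3 - (1/3)Q) = 37, so Q' = 144.75.
Then Pb = 745/3 − (1/3)·144.75 = 2401/12 and Ps = 470/3 + (5/9)·144.75 = 2845/12.
Buyers' price falls by P* − Pb = 5135/24 − 2401/12 = 13.875; sellers' price rises by Ps − P* = 2845/12 − 5135/24 = 23.125.

Buyers gain £13.875 per unit; sellers gain £23.125 per unit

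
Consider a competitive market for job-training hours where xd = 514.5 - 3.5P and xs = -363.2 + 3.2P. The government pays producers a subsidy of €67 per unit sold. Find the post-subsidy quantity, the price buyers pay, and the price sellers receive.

Pre-subsidy: 514.5 - 3.5P = -363.2 + 3.2P gives P* = 131, x* = 56.
With the subsidy, sellers receive Ps = Pb + 67 for each unit, where Pb is the price buyers pay.
Supply in terms of Pb becomes xs = -363.2 + 3.2(Pb + 67) = -148.8 + 3.2Pb. Setting this equal to demand: 514.5 - 3.5Pb = -148.8 + 3.2Pb, so Pb = 99.
Sellers receive Ps = 99 + 67 = 166; x' = 514.5 − 3.5·99 = 168.

x' = 168; buyers pay €99; sellers receive €166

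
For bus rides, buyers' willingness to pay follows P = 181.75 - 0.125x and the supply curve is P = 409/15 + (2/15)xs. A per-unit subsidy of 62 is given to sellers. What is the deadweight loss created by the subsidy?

Deadweight loss = 7440

Pre-subsidy: 181.75 - 0.125x = 409/15 + (2/15)x gives x* = 598 and P* = 107.
With the subsidy, sellers receive Ps = Pb + 62 for each unit, where Pb is the price buyers pay.
On the curves, Pb = 181.75 - 0.125x and Ps = 409/15 + (2/15)x; the wedge Ps − Pb = 62 gives 409/15 + (2/15)x − (181.75 - 0.125x) = 62, so x' = 838.
Then Pb = 181.75 − 0.125·838 = 77 and Ps = 409/15 + (2/15)·838 = 139.
The subsidy expands output by 838 − 598 = 240 past the efficient level; on those units the gap between marginal cost and willingness to pay runs from 0 up to 62.
DWL = ½ × 62 × 240 = 7440.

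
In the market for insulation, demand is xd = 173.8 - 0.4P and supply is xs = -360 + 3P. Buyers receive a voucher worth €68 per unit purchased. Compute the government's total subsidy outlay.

Pre-subsidy: 173.8 - 0.4P = -360 + 3P gives P* = 157, x* = 111.
With the rebate, buyers effectively pay Pb = Ps − 68, where Ps is the price sellers receive.
Demand in terms of Ps becomes xd = 173.8 − 0.4(Ps − 68) = 201 - 0.4Ps. Setting this equal to supply: 201 - 0.4Ps = -360 + 3Ps, so Ps = 165.
Buyers pay Pb = 165 − 68 = 97; x' = -360 + 3·165 = 135.
Government outlay = subsidy × quantity = 68 × 135 = 9180.

Government cost = €9180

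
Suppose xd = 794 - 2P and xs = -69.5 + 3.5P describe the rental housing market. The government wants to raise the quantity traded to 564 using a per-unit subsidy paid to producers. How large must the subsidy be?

At x = 564, invert demand for the buyer price: Pb = (794 − 564)/2 = 115; invert supply for the seller price: Ps = (564 − (-69.5))/3.5 = 181.
The subsidy must fill the gap: s = Ps − Pb = 181 − 115 = 66.

Required subsidy s = 66 per unit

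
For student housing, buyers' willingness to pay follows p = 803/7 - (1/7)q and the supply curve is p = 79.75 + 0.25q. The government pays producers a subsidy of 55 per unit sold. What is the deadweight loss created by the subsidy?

Deadweight loss = 3850

Pre-subsidy: 803/7 - (1/7)q = 79.75 + 0.25q gives q* = 89 and p* = 102.
With the subsidy, sellers receive ps = pb + 55 for each unit, where pb is the price buyers pay.
On the curves, pb = 803/7 - (1/7)q and ps = 79.75 + 0.25q; the wedge ps − pb = 55 gives 79.75 + 0.25q − (803/7 - (1/7)q) = 55, so q' = 229.
Then pb = 803/7 − (1/7)·229 = 82 and ps = 79.75 + 0.25·229 = 137.
The subsidy expands output by 229 − 89 = 140 past the efficient level; on those units the gap between marginal cost and willingness to pay runs from 0 up to 55.
DWL = ½ × 55 × 140 = 3850.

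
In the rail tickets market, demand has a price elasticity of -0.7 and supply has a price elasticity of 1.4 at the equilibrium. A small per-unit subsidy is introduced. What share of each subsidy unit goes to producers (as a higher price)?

Producer share = 1/3

For a small subsidy around the equilibrium, the benefit split depends on the relative slopes, which at a point are proportional to the elasticities.
Buyer share = εs/(εs + |εd|) = 1.4/(1.4 + 0.7) = 2/3; seller share = |εd|/(εs + |εd|) = 1/3.
So producers capture 1/3 of the subsidy.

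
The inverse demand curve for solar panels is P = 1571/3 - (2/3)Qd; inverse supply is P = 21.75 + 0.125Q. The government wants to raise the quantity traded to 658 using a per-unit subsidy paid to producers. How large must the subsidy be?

Required subsidy s = 19 per unit

At Q = 658, from the demand curve buyers pay Pb = 1571/3 − (2/3)·658 = 85; from the supply curve sellers need Ps = 21.75 + 0.125·658 = 104.
The subsidy must fill the gap: s = Ps − Pb = 104 − 85 = 19.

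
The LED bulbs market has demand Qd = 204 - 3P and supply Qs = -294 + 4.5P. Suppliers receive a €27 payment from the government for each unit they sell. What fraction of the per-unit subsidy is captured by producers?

Pre-subsidy: 204 - 3P = -294 + 4.5P gives P* = 66.4, Q* = 4.8.
With the subsidy, sellers receive Ps = Pb + 27 for each unit, where Pb is the price buyers pay.
Supply in terms of Pb becomes Qs = -294 + 4.5(Pb + 27) = -172.5 + 4.5Pb. Setting this equal to demand: 204 - 3Pb = -172.5 + 4.5Pb, so Pb = 50.2.
Sellers receive Ps = 50.2 + 27 = 77.2; Q' = 204 − 3·50.2 = 53.4.
Buyers' price falls by P* − Pb = 66.4 − 50.2 = 16.2; sellers' price rises by Ps − P* = 77.2 − 66.4 = 10.8.
So producers capture 10.8/27 = 0.4 of each unit of subsidy.

Producer share = 0.4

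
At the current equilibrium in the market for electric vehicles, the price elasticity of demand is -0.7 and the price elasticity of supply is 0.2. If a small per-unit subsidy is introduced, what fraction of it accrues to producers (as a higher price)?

For a small subsidy around the equilibrium, the benefit split depends on the relative slopes, which at a point are proportional to the elasticities.
Buyer share = εs/(εs + |εd|) = 0.2/(0.2 + 0.7) = 2/9; seller share = |εd|/(εs + |εd|) = 7/9.
So producers capture 7/9 of the subsidy.

Producer share = 7/9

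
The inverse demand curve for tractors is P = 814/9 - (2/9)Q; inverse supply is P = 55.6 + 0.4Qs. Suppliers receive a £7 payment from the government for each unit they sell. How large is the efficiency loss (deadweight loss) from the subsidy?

Pre-subsidy: 814/9 - (2/9)Q = 55.6 + 0.4Q gives Q* = 56 and P* = 78.
With the subsidy, sellers receive Ps = Pb + 7 for each unit, where Pb is the price buyers pay.
On the curves, Pb = 814/9 - (2/9)Q and Ps = 55.6 + 0.4Q; the wedge Ps − Pb = 7 gives 55.6 + 0.4Q − (814/9 - (2/9)Q) = 7, so Q' = 67.25.
Then Pb = 814/9 − (2/9)·67.25 = 75.5 and Ps = 55.6 + 0.4·67.25 = 82.5.
The subsidy expands output by 67.25 − 56 = 11.25 past the efficient level; on those units the gap between marginal cost and willingness to pay runs from 0 up to 7.
DWL = ½ × 7 × 11.25 = 39.375.

Deadweight loss = £39.375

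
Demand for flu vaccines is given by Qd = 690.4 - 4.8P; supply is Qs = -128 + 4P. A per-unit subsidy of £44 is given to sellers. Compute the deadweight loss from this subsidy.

Deadweight loss = £2112

Pre-subsidy: 690.4 - 4.8P = -128 + 4P gives P* = 93, Q* = 244.
With the subsidy, sellers receive Ps = Pb + 44 for each unit, where Pb is the price buyers pay.
Supply in terms of Pb becomes Qs = -128 + 4(Pb + 44) = 48 + 4Pb. Setting this equal to demand: 690.4 - 4.8Pb = 48 + 4Pb, so Pb = 73.
Sellers receive Ps = 73 + 44 = 117; Q' = 690.4 − 4.8·73 = 340.
The subsidy expands output by 340 − 244 = 96 past the efficient level; on those units the gap between marginal cost and willingness to pay runs from 0 up to 44.
DWL = ½ × 44 × 96 = 2112.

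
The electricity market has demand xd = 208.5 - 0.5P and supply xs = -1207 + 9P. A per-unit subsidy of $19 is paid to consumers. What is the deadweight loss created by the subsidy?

Pre-subsidy: 208.5 - 0.5P = -1207 + 9P gives P* = 149, x* = 134.
With the rebate, buyers effectively pay Pb = Ps − 19, where Ps is the price sellers receive.
Demand in terms of Ps becomes xd = 208.5 − 0.5(Ps − 19) = 218 - 0.5Ps. Setting this equal to supply: 218 - 0.5Ps = -1207 + 9Ps, so Ps = 150.
Buyers pay Pb = 150 − 19 = 131; x' = -1207 + 9·150 = 143.
The subsidy expands output by 143 − 134 = 9 past the efficient level; on those units the gap between marginal cost and willingness to pay runs from 0 up to 19.
DWL = ½ × 19 × 9 = 85.5.

Deadweight loss = $85.5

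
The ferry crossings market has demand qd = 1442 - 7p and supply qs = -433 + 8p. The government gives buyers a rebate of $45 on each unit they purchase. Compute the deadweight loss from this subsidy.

Deadweight loss = $3780

Pre-subsidy: 1442 - 7p = -433 + 8p gives p* = 125, q* = 567.
With the rebate, buyers effectively pay pb = ps − 45, where ps is the price sellers receive.
Demand in terms of ps becomes qd = 1442 − 7(ps − 45) = 1757 - 7ps. Setting this equal to supply: 1757 - 7ps = -433 + 8ps, so ps = 146.
Buyers pay pb = 146 − 45 = 101; q' = -433 + 8·146 = 735.
The subsidy expands output by 735 − 567 = 168 past the efficient level; on those units the gap between marginal cost and willingness to pay runs from 0 up to 45.
DWL = ½ × 45 × 168 = 3780.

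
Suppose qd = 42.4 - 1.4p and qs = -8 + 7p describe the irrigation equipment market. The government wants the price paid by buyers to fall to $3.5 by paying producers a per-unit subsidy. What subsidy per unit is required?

Required subsidy s = $3 per unit

At a buyer price of 3.5, quantity demanded is 42.4 − 1.4·3.5 = 37.5.
Sellers supply 37.5 only when they receive ps with -8 + 7·ps = 37.5, i.e. ps = 6.5.
s = ps − pb = 6.5 − 3.5 = 3.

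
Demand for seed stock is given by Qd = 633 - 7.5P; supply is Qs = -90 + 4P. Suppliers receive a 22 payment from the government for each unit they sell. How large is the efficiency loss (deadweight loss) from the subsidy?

Deadweight loss = 14520/23

Pre-subsidy: 633 - 7.5P = -90 + 4P gives P* = 1446/23, Q* = 3714/23.
With the subsidy, sellers receive Ps = Pb + 22 for each unit, where Pb is the price buyers pay.
Supply in terms of Pb becomes Qs = -90 + 4(Pb + 22) = -2 + 4Pb. Setting this equal to demand: 633 - 7.5Pb = -2 + 4Pb, so Pb = 1270/23.
Sellers receive Ps = 1270/23 + 22 = 1776/23; Q' = 633 − 7.5·(1270/23) = 5034/23.
The subsidy expands output by 5034/23 − 3714/23 = 1320/23 past the efficient level; on those units the gap between marginal cost and willingness to pay runs from 0 up to 22.
DWL = ½ × 22 × 1320/23 = 14520/23.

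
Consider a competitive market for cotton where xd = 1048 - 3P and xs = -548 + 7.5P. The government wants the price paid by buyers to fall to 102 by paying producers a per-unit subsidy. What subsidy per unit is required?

Required subsidy s = 70 per unit

At a buyer price of 102, quantity demanded is 1048 − 3·102 = 742.
Sellers supply 742 only when they receive Ps with -548 + 7.5·Ps = 742, i.e. Ps = 172.
s = Ps − Pb = 172 − 102 = 70.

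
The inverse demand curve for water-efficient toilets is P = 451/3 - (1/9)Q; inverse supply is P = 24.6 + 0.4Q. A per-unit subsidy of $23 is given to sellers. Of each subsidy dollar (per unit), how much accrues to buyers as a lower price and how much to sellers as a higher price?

Pre-subsidy: 451/3 - (1/9)Q = 24.6 + 0.4Q gives Q* = 246 and P* = 123.
With the subsidy, sellers receive Ps = Pb + 23 for each unit, where Pb is the price buyers pay.
On the curves, Pb = 451/3 - (1/9)Q and Ps = 24.6 + 0.4Q; the wedge Ps − Pb = 23 gives 24.6 + 0.4Q − (451/3 - (1/9)Q) = 23, so Q' = 291.
Then Pb = 451/3 − (1/9)·291 = 118 and Ps = 24.6 + 0.4·291 = 141.
Buyers' price falls by P* − Pb = 123 − 118 = 5; sellers' price rises by Ps − P* = 141 − 123 = 18.

Buyers gain $5 per unit; sellers gain $18 per unit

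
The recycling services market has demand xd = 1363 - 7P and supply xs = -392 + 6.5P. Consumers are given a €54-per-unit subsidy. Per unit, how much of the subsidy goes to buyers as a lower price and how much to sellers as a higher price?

Pre-subsidy: 1363 - 7P = -392 + 6.5P gives P* = 130, x* = 453.
With the rebate, buyers effectively pay Pb = Ps − 54, where Ps is the price sellers receive.
Demand in terms of Ps becomes xd = 1363 − 7(Ps − 54) = 1741 - 7Ps. Setting this equal to supply: 1741 - 7Ps = -392 + 6.5Ps, so Ps = 158.
Buyers pay Pb = 158 − 54 = 104; x' = -392 + 6.5·158 = 635.
Buyers' price falls by P* − Pb = 130 − 104 = 26; sellers' price rises by Ps − P* = 158 − 130 = 28.

Buyers gain €26 per unit; sellers gain €28 per unit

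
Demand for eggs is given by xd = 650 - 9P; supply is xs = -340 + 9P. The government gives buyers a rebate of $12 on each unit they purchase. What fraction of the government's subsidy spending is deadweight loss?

Pre-subsidy: 650 - 9P = -340 + 9P gives P* = 55, x* = 155.
With the rebate, buyers effectively pay Pb = Ps − 12, where Ps is the price sellers receive.
Demand in terms of Ps becomes xd = 650 − 9(Ps − 12) = 758 - 9Ps. Setting this equal to supply: 758 - 9Ps = -340 + 9Ps, so Ps = 61.
Buyers pay Pb = 61 − 12 = 49; x' = -340 + 9·61 = 209.
ΔCS = ½(155 + 209)(55 − 49) = 1092; ΔPS = ½(155 + 209)(61 − 55) = 1092.
Government spending = 12 × 209 = 2508.
DWL = ½ × 12 × (209 − 155) = 324; fraction = 324 / 2508 = 27/209.

DWL / government spending = 27/209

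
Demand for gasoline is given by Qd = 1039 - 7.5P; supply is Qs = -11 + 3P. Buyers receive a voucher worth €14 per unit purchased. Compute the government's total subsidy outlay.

Government cost = €4466

Pre-subsidy: 1039 - 7.5P = -11 + 3P gives P* = 100, Q* = 289.
With the rebate, buyers effectively pay Pb = Ps − 14, where Ps is the price sellers receive.
Demand in terms of Ps becomes Qd = 1039 − 7.5(Ps − 14) = 1144 - 7.5Ps. Setting this equal to supply: 1144 - 7.5Ps = -11 + 3Ps, so Ps = 110.
Buyers pay Pb = 110 − 14 = 96; Q' = -11 + 3·110 = 319.
Government outlay = subsidy × quantity = 14 × 319 = 4466.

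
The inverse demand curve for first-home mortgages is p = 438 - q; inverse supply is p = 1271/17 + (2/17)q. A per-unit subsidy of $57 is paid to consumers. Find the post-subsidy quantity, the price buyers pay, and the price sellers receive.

q' = 376; buyers pay $62; sellers receive $119

Pre-subsidy: 438 - q = 1271/17 + (2/17)q gives q* = 325 and p* = 113.
With the rebate, buyers effectively pay pb = ps − 57, where ps is the price sellers receive.
On the curves, pb = 438 - q and ps = 1271/17 + (2/17)q; the wedge ps − pb = 57 gives 1271/17 + (2/17)q − (438 - q) = 57, so q' = 376.
Then pb = 438 − 1·376 = 62 and ps = 1271/17 + (2/17)·376 = 119.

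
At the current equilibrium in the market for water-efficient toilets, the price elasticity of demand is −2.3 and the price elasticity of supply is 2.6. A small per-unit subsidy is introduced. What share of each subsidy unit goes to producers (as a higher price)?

Producer share = 23/49

For a small subsidy around the equilibrium, the benefit split depends on the relative slopes, which at a point are proportional to the elasticities.
Buyer share = εs/(εs + |εd|) = 2.6/(2.6 + 2.3) = 26/49; seller share = |εd|/(εs + |εd|) = 23/49.
So producers capture 23/49 of the subsidy.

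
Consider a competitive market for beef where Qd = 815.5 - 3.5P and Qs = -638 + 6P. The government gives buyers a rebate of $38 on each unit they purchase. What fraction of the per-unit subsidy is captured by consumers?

Pre-subsidy: 815.5 - 3.5P = -638 + 6P gives P* = 153, Q* = 280.
With the rebate, buyers effectively pay Pb = Ps − 38, where Ps is the price sellers receive.
Demand in terms of Ps becomes Qd = 815.5 − 3.5(Ps − 38) = 948.5 - 3.5Ps. Setting this equal to supply: 948.5 - 3.5Ps = -638 + 6Ps, so Ps = 167.
Buyers pay Pb = 167 − 38 = 129; Q' = -638 + 6·167 = 364.
Buyers' price falls by P* − Pb = 153 − 129 = 24; sellers' price rises by Ps − P* = 167 − 153 = 14.
So consumers capture 24/38 = 12/19 of each unit of subsidy.

Consumer share = 12/19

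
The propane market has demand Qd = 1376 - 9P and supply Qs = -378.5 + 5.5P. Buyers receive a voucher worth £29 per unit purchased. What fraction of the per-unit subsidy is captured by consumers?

Consumer share = 11/29

Pre-subsidy: 1376 - 9P = -378.5 + 5.5P gives P* = 121, Q* = 287.
With the rebate, buyers effectively pay Pb = Ps − 29, where Ps is the price sellers receive.
Demand in terms of Ps becomes Qd = 1376 − 9(Ps − 29) = 1637 - 9Ps. Setting this equal to supply: 1637 - 9Ps = -378.5 + 5.5Ps, so Ps = 139.
Buyers pay Pb = 139 − 29 = 110; Q' = -378.5 + 5.5·139 = 386.
Buyers' price falls by P* − Pb = 121 − 110 = 11; sellers' price rises by Ps − P* = 139 − 121 = 18.
So consumers capture 11/29 = 11/29 of each unit of subsidy.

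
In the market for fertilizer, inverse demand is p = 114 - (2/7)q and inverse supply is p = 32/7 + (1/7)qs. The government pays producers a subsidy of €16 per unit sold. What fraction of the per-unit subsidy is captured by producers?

Pre-subsidy: 114 - (2/7)q = 32/7 + (1/7)q gives q* = 766/3 and p* = 862/21.
With the subsidy, sellers receive ps = pb + 16 for each unit, where pb is the price buyers pay.
On the curves, pb = 114 - (2/7)q and ps = 32/7 + (1/7)q; the wedge ps − pb = 16 gives 32/7 + (1/7)q − (114 - (2/7)q) = 16, so q' = 878/3.
Then pb = 114 − (2/7)·(878/3) = 638/21 and ps = 32/7 + (1/7)·(878/3) = 974/21.
Buyers' price falls by p* − pb = 862/21 − 638/21 = 32/3; sellers' price rises by ps − p* = 974/21 − 862/21 = 16/3.
So producers capture (16/3)/16 = 1/3 of each unit of subsidy.

Producer share = 1/3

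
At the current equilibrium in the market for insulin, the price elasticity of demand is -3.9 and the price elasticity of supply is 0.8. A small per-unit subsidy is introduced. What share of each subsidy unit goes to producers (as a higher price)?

Producer share = 39/47

For a small subsidy around the equilibrium, the benefit split depends on the relative slopes, which at a point are proportional to the elasticities.
Buyer share = εs/(εs + |εd|) = 0.8/(0.8 + 3.9) = 8/47; seller share = |εd|/(εs + |εd|) = 39/47.
So producers capture 39/47 of the subsidy.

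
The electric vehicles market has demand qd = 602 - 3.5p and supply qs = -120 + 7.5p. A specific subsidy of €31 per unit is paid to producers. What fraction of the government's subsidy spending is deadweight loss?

DWL / government spending = 31/374

Pre-subsidy: 602 - 3.5p = -120 + 7.5p gives p* = 722/11, q* = 4095/11.
With the subsidy, sellers receive ps = pb + 31 for each unit, where pb is the price buyers pay.
Supply in terms of pb becomes qs = -120 + 7.5(pb + 31) = 112.5 + 7.5pb. Setting this equal to demand: 602 - 3.5pb = 112.5 + 7.5pb, so pb = 44.5.
Sellers receive ps = 44.5 + 31 = 75.5; q' = 602 − 3.5·44.5 = 446.25.
ΔCS = ½(4095/11 + 446.25)(722/11 − 44.5) = 16746975/1936; ΔPS = ½(4095/11 + 446.25)(75.5 − 722/11) = 7815255/1936.
Government spending = 31 × 446.25 = 13833.75.
DWL = ½ × 31 × (446.25 − 4095/11) = 100905/88; fraction = (100905/88) / 13833.75 = 31/374.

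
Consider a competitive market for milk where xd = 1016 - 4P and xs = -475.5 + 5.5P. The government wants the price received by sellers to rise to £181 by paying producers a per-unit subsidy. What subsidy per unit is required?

Required subsidy s = £57 per unit

At a seller price of 181, quantity supplied is -475.5 + 5.5·181 = 520.
Buyers absorb 520 only when they pay Pb with 1016 − 4·Pb = 520, i.e. Pb = 124.
s = Ps − Pb = 181 − 124 = 57.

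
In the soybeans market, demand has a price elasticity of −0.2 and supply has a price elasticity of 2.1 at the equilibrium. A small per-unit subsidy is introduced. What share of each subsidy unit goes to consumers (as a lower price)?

Consumer share = 21/23

For a small subsidy around the equilibrium, the benefit split depends on the relative slopes, which at a point are proportional to the elasticities.
Buyer share = εs/(εs + |εd|) = 2.1/(2.1 + 0.2) = 21/23; seller share = |εd|/(εs + |εd|) = 2/23.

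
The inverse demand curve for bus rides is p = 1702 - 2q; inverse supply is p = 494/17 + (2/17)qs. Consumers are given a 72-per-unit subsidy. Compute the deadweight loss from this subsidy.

Pre-subsidy: 1702 - 2q = 494/17 + (2/17)q gives q* = 790 and p* = 122.
With the rebate, buyers effectively pay pb = ps − 72, where ps is the price sellers receive.
On the curves, pb = 1702 - 2q and ps = 494/17 + (2/17)q; the wedge ps − pb = 72 gives 494/17 + (2/17)q − (1702 - 2q) = 72, so q' = 824.
Then pb = 1702 − 2·824 = 54 and ps = 494/17 + (2/17)·824 = 126.
The subsidy expands output by 824 − 790 = 34 past the efficient level; on those units the gap between marginal cost and willingness to pay runs from 0 up to 72.
DWL = ½ × 72 × 34 = 1224.

Deadweight loss = 1224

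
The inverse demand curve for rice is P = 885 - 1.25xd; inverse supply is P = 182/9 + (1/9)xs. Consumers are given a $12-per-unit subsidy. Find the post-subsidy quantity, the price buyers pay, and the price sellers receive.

Pre-subsidy: 885 - 1.25x = 182/9 + (1/9)x gives x* = 31132/49 and P* = 4450/49.
With the rebate, buyers effectively pay Pb = Ps − 12, where Ps is the price sellers receive.
On the curves, Pb = 885 - 1.25x and Ps = 182/9 + (1/9)x; the wedge Ps − Pb = 12 gives 182/9 + (1/9)x − (885 - 1.25x) = 12, so x' = 31564/49.
Then Pb = 885 − 1.25·(31564/49) = 3910/49 and Ps = 182/9 + (1/9)·(31564/49) = 4498/49.

x' = 31564/49; buyers pay 3910/49; sellers receive 4498/49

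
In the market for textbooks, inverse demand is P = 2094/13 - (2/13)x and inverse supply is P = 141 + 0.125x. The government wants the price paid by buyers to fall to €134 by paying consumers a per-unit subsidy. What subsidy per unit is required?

Required subsidy s = €29 per unit

At a buyer price of 134, quantity demanded is 1047 − 6.5·134 = 176.
Sellers supply 176 only when they receive Ps = 141 + 0.125·176 = 163.
s = Ps − Pb = 163 − 134 = 29.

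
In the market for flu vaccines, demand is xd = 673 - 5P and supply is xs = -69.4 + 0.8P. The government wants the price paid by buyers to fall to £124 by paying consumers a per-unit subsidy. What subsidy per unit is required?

Required subsidy s = £29 per unit

At a buyer price of 124, quantity demanded is 673 − 5·124 = 53.
Sellers supply 53 only when they receive Ps with -69.4 + 0.8·Ps = 53, i.e. Ps = 153.
s = Ps − Pb = 153 − 124 = 29.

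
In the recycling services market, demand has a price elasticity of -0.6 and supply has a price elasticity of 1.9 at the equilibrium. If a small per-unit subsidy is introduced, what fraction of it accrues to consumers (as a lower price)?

Consumer share = 0.76

For a small subsidy around the equilibrium, the benefit split depends on the relative slopes, which at a point are proportional to the elasticities.
Buyer share = εs/(εs + |εd|) = 1.9/(1.9 + 0.6) = 0.76; seller share = |εd|/(εs + |εd|) = 0.24.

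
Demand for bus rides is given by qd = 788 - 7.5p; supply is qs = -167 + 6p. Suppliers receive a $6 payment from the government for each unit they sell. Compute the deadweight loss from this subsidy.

Deadweight loss = $60

Pre-subsidy: 788 - 7.5p = -167 + 6p gives p* = 1910/27, q* = 2317/9.
With the subsidy, sellers receive ps = pb + 6 for each unit, where pb is the price buyers pay.
Supply in terms of pb becomes qs = -167 + 6(pb + 6) = -131 + 6pb. Setting this equal to demand: 788 - 7.5pb = -131 + 6pb, so pb = 1838/27.
Sellers receive ps = 1838/27 + 6 = 2000/27; q' = 788 − 7.5·(1838/27) = 2497/9.
The subsidy expands output by 2497/9 − 2317/9 = 20 past the efficient level; on those units the gap between marginal cost and willingness to pay runs from 0 up to 6.
DWL = ½ × 6 × 20 = 60.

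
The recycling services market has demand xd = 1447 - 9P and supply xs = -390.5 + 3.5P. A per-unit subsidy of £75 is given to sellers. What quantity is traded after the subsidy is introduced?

x' = 313

Pre-subsidy: 1447 - 9P = -390.5 + 3.5P gives P* = 147, x* = 124.
With the subsidy, sellers receive Ps = Pb + 75 for each unit, where Pb is the price buyers pay.
Supply in terms of Pb becomes xs = -390.5 + 3.5(Pb + 75) = -128 + 3.5Pb. Setting this equal to demand: 1447 - 9Pb = -128 + 3.5Pb, so Pb = 126.
Sellers receive Ps = 126 + 75 = 201; x' = 1447 − 9·126 = 313.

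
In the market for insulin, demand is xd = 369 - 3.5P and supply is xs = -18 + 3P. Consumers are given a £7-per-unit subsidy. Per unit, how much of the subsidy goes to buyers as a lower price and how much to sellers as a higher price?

Buyers gain 42/13 per unit; sellers gain 49/13 per unit

Pre-subsidy: 369 - 3.5P = -18 + 3P gives P* = 774/13, x* = 2088/13.
With the rebate, buyers effectively pay Pb = Ps − 7, where Ps is the price sellers receive.
Demand in terms of Ps becomes xd = 369 − 3.5(Ps − 7) = 393.5 - 3.5Ps. Setting this equal to supply: 393.5 - 3.5Ps = -18 + 3Ps, so Ps = 823/13.
Buyers pay Pb = 823/13 − 7 = 732/13; x' = -18 + 3·(823/13) = 2235/13.
Buyers' price falls by P* − Pb = 774/13 − 732/13 = 42/13; sellers' price rises by Ps − P* = 823/13 − 774/13 = 49/13.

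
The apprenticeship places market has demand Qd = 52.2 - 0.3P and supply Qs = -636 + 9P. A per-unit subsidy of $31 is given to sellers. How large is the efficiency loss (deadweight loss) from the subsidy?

Deadweight loss = $139.5

Pre-subsidy: 52.2 - 0.3P = -636 + 9P gives P* = 74, Q* = 30.
With the subsidy, sellers receive Ps = Pb + 31 for each unit, where Pb is the price buyers pay.
Supply in terms of Pb becomes Qs = -636 + 9(Pb + 31) = -357 + 9Pb. Setting this equal to demand: 52.2 - 0.3Pb = -357 + 9Pb, so Pb = 44.
Sellers receive Ps = 44 + 31 = 75; Q' = 52.2 − 0.3·44 = 39.
The subsidy expands output by 39 − 30 = 9 past the efficient level; on those units the gap between marginal cost and willingness to pay runs from 0 up to 31.
DWL = ½ × 31 × 9 = 139.5.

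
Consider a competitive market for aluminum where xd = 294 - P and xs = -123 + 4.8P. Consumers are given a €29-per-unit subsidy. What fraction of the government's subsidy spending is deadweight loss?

DWL / government spending = 116/2379

Pre-subsidy: 294 - P = -123 + 4.8P gives P* = 2085/29, x* = 6441/29.
With the rebate, buyers effectively pay Pb = Ps − 29, where Ps is the price sellers receive.
Demand in terms of Ps becomes xd = 294 − 1(Ps − 29) = 323 - Ps. Setting this equal to supply: 323 - Ps = -123 + 4.8Ps, so Ps = 2230/29.
Buyers pay Pb = 2230/29 − 29 = 1389/29; x' = -123 + 4.8·(2230/29) = 7137/29.
ΔCS = ½(6441/29 + 7137/29)(2085/29 − 1389/29) = 162936/29; ΔPS = ½(6441/29 + 7137/29)(2230/29 − 2085/29) = 33945/29.
Government spending = 29 × 7137/29 = 7137.
DWL = ½ × 29 × (7137/29 − 6441/29) = 348; fraction = 348 / 7137 = 116/2379.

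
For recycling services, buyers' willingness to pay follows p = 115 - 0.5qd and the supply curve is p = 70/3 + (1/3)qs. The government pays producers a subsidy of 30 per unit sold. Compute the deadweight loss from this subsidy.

Deadweight loss = 540

Pre-subsidy: 115 - 0.5q = 70/3 + (1/3)q gives q* = 110 and p* = 60.
With the subsidy, sellers receive ps = pb + 30 for each unit, where pb is the price buyers pay.
On the curves, pb = 115 - 0.5q and ps = 70/3 + (1/3)q; the wedge ps − pb = 30 gives 70/3 + (1/3)q − (115 - 0.5q) = 30, so q' = 146.
Then pb = 115 − 0.5·146 = 42 and ps = 70/3 + (1/3)·146 = 72.
The subsidy expands output by 146 − 110 = 36 past the efficient level; on those units the gap between marginal cost and willingness to pay runs from 0 up to 30.
DWL = ½ × 30 × 36 = 540.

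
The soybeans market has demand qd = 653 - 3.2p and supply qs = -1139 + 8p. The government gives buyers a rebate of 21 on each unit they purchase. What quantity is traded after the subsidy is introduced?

Pre-subsidy: 653 - 3.2p = -1139 + 8p gives p* = 160, q* = 141.
With the rebate, buyers effectively pay pb = ps − 21, where ps is the price sellers receive.
Demand in terms of ps becomes qd = 653 − 3.2(ps − 21) = 720.2 - 3.2ps. Setting this equal to supply: 720.2 - 3.2ps = -1139 + 8ps, so ps = 166.
Buyers pay pb = 166 − 21 = 145; q' = -1139 + 8·166 = 189.

q' = 189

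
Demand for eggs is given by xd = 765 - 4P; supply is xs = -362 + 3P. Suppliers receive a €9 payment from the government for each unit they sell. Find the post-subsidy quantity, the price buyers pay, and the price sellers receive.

x' = 955/7; buyers pay 1100/7; sellers receive 1163/7

Pre-subsidy: 765 - 4P = -362 + 3P gives P* = 161, x* = 121.
With the subsidy, sellers receive Ps = Pb + 9 for each unit, where Pb is the price buyers pay.
Supply in terms of Pb becomes xs = -362 + 3(Pb + 9) = -335 + 3Pb. Setting this equal to demand: 765 - 4Pb = -335 + 3Pb, so Pb = 1100/7.
Sellers receive Ps = 1100/7 + 9 = 1163/7; x' = 765 − 4·(1100/7) = 955/7.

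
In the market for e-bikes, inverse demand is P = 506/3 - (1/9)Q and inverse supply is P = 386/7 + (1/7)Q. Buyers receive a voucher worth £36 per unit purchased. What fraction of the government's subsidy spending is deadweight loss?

Pre-subsidy: 506/3 - (1/9)Q = 386/7 + (1/7)Q gives Q* = 447 and P* = 119.
With the rebate, buyers effectively pay Pb = Ps − 36, where Ps is the price sellers receive.
On the curves, Pb = 506/3 - (1/9)Q and Ps = 386/7 + (1/7)Q; the wedge Ps − Pb = 36 gives 386/7 + (1/7)Q − (506/3 - (1/9)Q) = 36, so Q' = 588.75.
Then Pb = 506/3 − (1/9)·588.75 = 103.25 and Ps = 386/7 + (1/7)·588.75 = 139.25.
ΔCS = ½(447 + 588.75)(119 − 103.25) = 8156.53125; ΔPS = ½(447 + 588.75)(139.25 − 119) = 10486.96875.
Government spending = 36 × 588.75 = 21195.
DWL = ½ × 36 × (588.75 − 447) = 2551.5; fraction = 2551.5 / 21195 = 189/1570.

DWL / government spending = 189/1570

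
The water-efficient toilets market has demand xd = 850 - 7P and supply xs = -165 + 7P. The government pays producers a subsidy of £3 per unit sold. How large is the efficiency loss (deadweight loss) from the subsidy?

Pre-subsidy: 850 - 7P = -165 + 7P gives P* = 72.5, x* = 342.5.
With the subsidy, sellers receive Ps = Pb + 3 for each unit, where Pb is the price buyers pay.
Supply in terms of Pb becomes xs = -165 + 7(Pb + 3) = -144 + 7Pb. Setting this equal to demand: 850 - 7Pb = -144 + 7Pb, so Pb = 71.
Sellers receive Ps = 71 + 3 = 74; x' = 850 − 7·71 = 353.
The subsidy expands output by 353 − 342.5 = 10.5 past the efficient level; on those units the gap between marginal cost and willingness to pay runs from 0 up to 3.
DWL = ½ × 3 × 10.5 = 15.75.

Deadweight loss = £15.75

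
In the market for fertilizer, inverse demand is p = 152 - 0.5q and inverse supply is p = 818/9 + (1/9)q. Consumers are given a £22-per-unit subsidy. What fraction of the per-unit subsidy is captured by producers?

Pre-subsidy: 152 - 0.5q = 818/9 + (1/9)q gives q* = 100 and p* = 102.
With the rebate, buyers effectively pay pb = ps − 22, where ps is the price sellers receive.
On the curves, pb = 152 - 0.5q and ps = 818/9 + (1/9)q; the wedge ps − pb = 22 gives 818/9 + (1/9)q − (152 - 0.5q) = 22, so q' = 136.
Then pb = 152 − 0.5·136 = 84 and ps = 818/9 + (1/9)·136 = 106.
Buyers' price falls by p* − pb = 102 − 84 = 18; sellers' price rises by ps − p* = 106 − 102 = 4.
So producers capture 4/22 = 2/11 of each unit of subsidy.

Producer share = 2/11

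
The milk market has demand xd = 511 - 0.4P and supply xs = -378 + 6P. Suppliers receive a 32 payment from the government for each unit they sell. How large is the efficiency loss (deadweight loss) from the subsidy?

Deadweight loss = 192

Pre-subsidy: 511 - 0.4P = -378 + 6P gives P* = 138.90625, x* = 455.4375.
With the subsidy, sellers receive Ps = Pb + 32 for each unit, where Pb is the price buyers pay.
Supply in terms of Pb becomes xs = -378 + 6(Pb + 32) = -186 + 6Pb. Setting this equal to demand: 511 - 0.4Pb = -186 + 6Pb, so Pb = 108.90625.
Sellers receive Ps = 108.90625 + 32 = 140.90625; x' = 511 − 0.4·108.90625 = 467.4375.
The subsidy expands output by 467.4375 − 455.4375 = 12 past the efficient level; on those units the gap between marginal cost and willingness to pay runs from 0 up to 32.
DWL = ½ × 32 × 12 = 192.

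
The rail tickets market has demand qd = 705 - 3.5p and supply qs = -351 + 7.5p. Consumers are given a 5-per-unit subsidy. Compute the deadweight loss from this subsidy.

Deadweight loss = 2625/88

Pre-subsidy: 705 - 3.5p = -351 + 7.5p gives p* = 96, q* = 369.
With the rebate, buyers effectively pay pb = ps − 5, where ps is the price sellers receive.
Demand in terms of ps becomes qd = 705 − 3.5(ps − 5) = 722.5 - 3.5ps. Setting this equal to supply: 722.5 - 3.5ps = -351 + 7.5ps, so ps = 2147/22.
Buyers pay pb = 2147/22 − 5 = 2037/22; q' = -351 + 7.5·(2147/22) = 16761/44.
The subsidy expands output by 16761/44 − 369 = 525/44 past the efficient level; on those units the gap between marginal cost and willingness to pay runs from 0 up to 5.
DWL = ½ × 5 × 525/44 = 2625/88.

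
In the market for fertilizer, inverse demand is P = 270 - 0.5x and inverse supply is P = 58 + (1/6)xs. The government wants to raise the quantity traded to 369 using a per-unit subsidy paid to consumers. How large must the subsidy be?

Required subsidy s = 34 per unit

At x = 369, from the demand curve buyers pay Pb = 270 − 0.5·369 = 85.5; from the supply curve sellers need Ps = 58 + (1/6)·369 = 119.5.
The subsidy must fill the gap: s = Ps − Pb = 119.5 − 85.5 = 34.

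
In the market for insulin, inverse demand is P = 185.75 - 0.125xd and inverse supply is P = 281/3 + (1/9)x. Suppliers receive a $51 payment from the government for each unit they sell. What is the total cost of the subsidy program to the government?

Government cost = $30906

Pre-subsidy: 185.75 - 0.125x = 281/3 + (1/9)x gives x* = 390 and P* = 137.
With the subsidy, sellers receive Ps = Pb + 51 for each unit, where Pb is the price buyers pay.
On the curves, Pb = 185.75 - 0.125x and Ps = 281/3 + (1/9)x; the wedge Ps − Pb = 51 gives 281/3 + (1/9)x − (185.75 - 0.125x) = 51, so x' = 606.
Then Pb = 185.75 − 0.125·606 = 110 and Ps = 281/3 + (1/9)·606 = 161.
Government outlay = subsidy × quantity = 51 × 606 = 30906.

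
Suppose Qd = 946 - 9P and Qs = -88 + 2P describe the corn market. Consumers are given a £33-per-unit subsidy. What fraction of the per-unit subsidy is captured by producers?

Pre-subsidy: 946 - 9P = -88 + 2P gives P* = 94, Q* = 100.
With the rebate, buyers effectively pay Pb = Ps − 33, where Ps is the price sellers receive.
Demand in terms of Ps becomes Qd = 946 − 9(Ps − 33) = 1243 - 9Ps. Setting this equal to supply: 1243 - 9Ps = -88 + 2Ps, so Ps = 121.
Buyers pay Pb = 121 − 33 = 88; Q' = -88 + 2·121 = 154.
Buyers' price falls by P* − Pb = 94 − 88 = 6; sellers' price rises by Ps − P* = 121 − 94 = 27.
So producers capture 27/33 = 9/11 of each unit of subsidy.

Producer share = 9/11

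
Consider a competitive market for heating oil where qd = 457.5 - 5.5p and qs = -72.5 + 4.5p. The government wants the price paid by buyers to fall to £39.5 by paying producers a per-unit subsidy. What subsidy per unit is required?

Required subsidy s = £30 per unit

At a buyer price of 39.5, quantity demanded is 457.5 − 5.5·39.5 = 240.25.
Sellers supply 240.25 only when they receive ps with -72.5 + 4.5·ps = 240.25, i.e. ps = 69.5.
s = ps − pb = 69.5 − 39.5 = 30.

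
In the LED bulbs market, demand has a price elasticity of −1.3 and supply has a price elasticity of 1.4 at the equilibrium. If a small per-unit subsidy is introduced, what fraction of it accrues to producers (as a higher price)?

Producer share = 13/27

For a small subsidy around the equilibrium, the benefit split depends on the relative slopes, which at a point are proportional to the elasticities.
Buyer share = εs/(εs + |εd|) = 1.4/(1.4 + 1.3) = 14/27; seller share = |εd|/(εs + |εd|) = 13/27.
So producers capture 13/27 of the subsidy.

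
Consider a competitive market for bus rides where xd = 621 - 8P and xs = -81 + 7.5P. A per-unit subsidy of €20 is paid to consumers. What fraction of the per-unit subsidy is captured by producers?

Pre-subsidy: 621 - 8P = -81 + 7.5P gives P* = 1404/31, x* = 8019/31.
With the rebate, buyers effectively pay Pb = Ps − 20, where Ps is the price sellers receive.
Demand in terms of Ps becomes xd = 621 − 8(Ps − 20) = 781 - 8Ps. Setting this equal to supply: 781 - 8Ps = -81 + 7.5Ps, so Ps = 1724/31.
Buyers pay Pb = 1724/31 − 20 = 1104/31; x' = -81 + 7.5·(1724/31) = 10419/31.
Buyers' price falls by P* − Pb = 1404/31 − 1104/31 = 300/31; sellers' price rises by Ps − P* = 1724/31 − 1404/31 = 320/31.
So producers capture (320/31)/20 = 16/31 of each unit of subsidy.

Producer share = 16/31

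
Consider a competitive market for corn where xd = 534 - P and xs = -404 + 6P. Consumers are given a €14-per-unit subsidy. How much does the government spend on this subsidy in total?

Pre-subsidy: 534 - P = -404 + 6P gives P* = 134, x* = 400.
With the rebate, buyers effectively pay Pb = Ps − 14, where Ps is the price sellers receive.
Demand in terms of Ps becomes xd = 534 − 1(Ps − 14) = 548 - Ps. Setting this equal to supply: 548 - Ps = -404 + 6Ps, so Ps = 136.
Buyers pay Pb = 136 − 14 = 122; x' = -404 + 6·136 = 412.
Government outlay = subsidy × quantity = 14 × 412 = 5768.

Government cost = €5768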